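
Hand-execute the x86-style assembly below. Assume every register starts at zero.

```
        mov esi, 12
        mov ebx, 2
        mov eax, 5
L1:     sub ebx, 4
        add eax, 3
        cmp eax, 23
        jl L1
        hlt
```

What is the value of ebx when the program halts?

after mov esi, 12: esi=12
after mov ebx, 2: ebx=2
after mov eax, 5: eax=5
after sub ebx, 4: ebx=2-4=-2
after add eax, 3: eax=5+3=8
cmp eax, 23  (cmp 8,23)
jl L1: taken
after sub ebx, 4: ebx=(-2)-4=-6
after add eax, 3: eax=8+3=11
cmp eax, 23  (cmp 11,23)
jl L1: taken
after sub ebx, 4: ebx=(-6)-4=-10
after add eax, 3: eax=11+3=14
cmp eax, 23  (cmp 14,23)
jl L1: taken
after sub ebx, 4: ebx=(-10)-4=-14
after add eax, 3: eax=14+3=17
cmp eax, 23  (cmp 17,23)
jl L1: taken
after sub ebx, 4: ebx=(-14)-4=-18
after add eax, 3: eax=17+3=20
cmp eax, 23  (cmp 20,23)
jl L1: taken
after sub ebx, 4: ebx=(-18)-4=-22
after add eax, 3: eax=20+3=23
cmp eax, 23  (cmp 23,23)
jl L1: not taken
halt.

-22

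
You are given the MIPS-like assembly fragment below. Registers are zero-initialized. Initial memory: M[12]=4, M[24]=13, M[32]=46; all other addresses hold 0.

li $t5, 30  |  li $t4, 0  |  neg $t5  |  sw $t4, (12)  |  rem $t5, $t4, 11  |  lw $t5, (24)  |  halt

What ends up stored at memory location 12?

0

li $t5, 30 → $t5=30
li $t4, 0 → $t4=0
neg $t5 → $t5=-(30)=-30
sw $t4, (12) → M[12]=0
rem $t5, $t4, 11 → $t5=0%11=0
lw $t5, (24) → $t5=M[24]=13
halt.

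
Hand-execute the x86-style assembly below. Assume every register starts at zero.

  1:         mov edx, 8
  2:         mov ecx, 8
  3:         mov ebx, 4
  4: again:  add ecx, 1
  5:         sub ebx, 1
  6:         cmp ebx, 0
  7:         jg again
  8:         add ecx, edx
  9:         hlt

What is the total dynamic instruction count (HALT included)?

edx=8
ecx=8
ebx=4
ecx=8+1=9
ebx=4-1=3
cmp ebx, 0  (cmp 3,0)
jg again: taken
ecx=9+1=10
ebx=3-1=2
cmp ebx, 0  (cmp 2,0)
jg again: taken
ecx=10+1=11
ebx=2-1=1
cmp ebx, 0  (cmp 1,0)
jg again: taken
ecx=11+1=12
ebx=1-1=0
cmp ebx, 0  (cmp 0,0)
jg again: not taken
ecx=12+8=20
halt.
Total executed instructions: 21.

21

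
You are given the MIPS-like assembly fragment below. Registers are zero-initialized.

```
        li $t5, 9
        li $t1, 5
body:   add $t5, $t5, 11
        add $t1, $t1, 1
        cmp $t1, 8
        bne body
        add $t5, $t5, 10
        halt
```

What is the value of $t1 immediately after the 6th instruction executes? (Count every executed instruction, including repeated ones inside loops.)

6

$t5=9
$t1=5
$t5=9+11=20
$t1=5+1=6
cmp $t1, 8  (cmp 6,8)
bne body: taken
After step 6: $t1 = 6.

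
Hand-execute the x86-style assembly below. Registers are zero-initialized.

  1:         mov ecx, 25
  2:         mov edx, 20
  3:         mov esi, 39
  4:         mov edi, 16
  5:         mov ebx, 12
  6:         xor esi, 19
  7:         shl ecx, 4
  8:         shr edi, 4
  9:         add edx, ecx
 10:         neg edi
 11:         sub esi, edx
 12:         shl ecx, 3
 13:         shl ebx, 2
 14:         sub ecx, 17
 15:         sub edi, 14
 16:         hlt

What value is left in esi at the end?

mov ecx, 25 → ecx=25
mov edx, 20 → edx=20
mov esi, 39 → esi=39
mov edi, 16 → edi=16
mov ebx, 12 → ebx=12
xor esi, 19 → esi=39^19=52
shl ecx, 4 → ecx=25<<4=400
shr edi, 4 → edi=16>>4=1
add edx, ecx → edx=20+400=420
neg edi → edi=-(1)=-1
sub esi, edx → esi=52-420=-368
shl ecx, 3 → ecx=400<<3=3200
shl ebx, 2 → ebx=12<<2=48
sub ecx, 17 → ecx=3200-17=3183
sub edi, 14 → edi=(-1)-14=-15
halt.

-368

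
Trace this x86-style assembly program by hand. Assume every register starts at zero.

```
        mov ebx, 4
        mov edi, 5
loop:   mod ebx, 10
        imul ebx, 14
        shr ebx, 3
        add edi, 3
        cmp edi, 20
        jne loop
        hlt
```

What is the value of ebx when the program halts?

mov ebx, 4 → ebx=4
mov edi, 5 → edi=5
mod ebx, 10 → ebx=4%10=4
imul ebx, 14 → ebx=4*14=56
shr ebx, 3 → ebx=56>>3=7
add edi, 3 → edi=5+3=8
cmp edi, 20  (cmp 8,20)
jne loop: taken
mod ebx, 10 → ebx=7%10=7
imul ebx, 14 → ebx=7*14=98
shr ebx, 3 → ebx=98>>3=12
add edi, 3 → edi=8+3=11
cmp edi, 20  (cmp 11,20)
jne loop: taken
mod ebx, 10 → ebx=12%10=2
imul ebx, 14 → ebx=2*14=28
shr ebx, 3 → ebx=28>>3=3
add edi, 3 → edi=11+3=14
cmp edi, 20  (cmp 14,20)
jne loop: taken
mod ebx, 10 → ebx=3%10=3
imul ebx, 14 → ebx=3*14=42
shr ebx, 3 → ebx=42>>3=5
add edi, 3 → edi=14+3=17
cmp edi, 20  (cmp 17,20)
jne loop: taken
mod ebx, 10 → ebx=5%10=5
imul ebx, 14 → ebx=5*14=70
shr ebx, 3 → ebx=70>>3=8
add edi, 3 → edi=17+3=20
cmp edi, 20  (cmp 20,20)
jne loop: not taken
halt.

8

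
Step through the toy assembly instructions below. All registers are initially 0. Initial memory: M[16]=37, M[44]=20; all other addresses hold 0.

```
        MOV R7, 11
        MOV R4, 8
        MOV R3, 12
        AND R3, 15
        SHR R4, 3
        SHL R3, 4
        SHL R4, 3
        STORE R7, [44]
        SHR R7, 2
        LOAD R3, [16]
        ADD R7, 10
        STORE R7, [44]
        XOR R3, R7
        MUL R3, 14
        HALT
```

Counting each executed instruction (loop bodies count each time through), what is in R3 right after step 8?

192

MOV R7, 11 → R7=11
MOV R4, 8 → R4=8
MOV R3, 12 → R3=12
AND R3, 15 → R3=12&15=12
SHR R4, 3 → R4=8>>3=1
SHL R3, 4 → R3=12<<4=192
SHL R4, 3 → R4=1<<3=8
STORE R7, [44] → M[44]=11
After step 8: R3 = 192.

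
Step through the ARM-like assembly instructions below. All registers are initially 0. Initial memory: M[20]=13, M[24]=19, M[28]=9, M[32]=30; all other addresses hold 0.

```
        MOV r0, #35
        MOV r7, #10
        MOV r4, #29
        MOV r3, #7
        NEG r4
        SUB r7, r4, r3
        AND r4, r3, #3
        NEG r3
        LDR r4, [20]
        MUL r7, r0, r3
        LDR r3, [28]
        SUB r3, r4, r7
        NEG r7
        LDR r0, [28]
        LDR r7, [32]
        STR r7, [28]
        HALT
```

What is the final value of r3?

258

after MOV r0, #35: r0=35
after MOV r7, #10: r7=10
after MOV r4, #29: r4=29
after MOV r3, #7: r3=7
after NEG r4: r4=-(29)=-29
after SUB r7, r4, r3: r7=(-29)-7=-36
after AND r4, r3, #3: r4=7&3=3
after NEG r3: r3=-(7)=-7
after LDR r4, [20]: r4=M[20]=13
after MUL r7, r0, r3: r7=35*(-7)=-245
after LDR r3, [28]: r3=M[28]=9
after SUB r3, r4, r7: r3=13-(-245)=258
after NEG r7: r7=-(-245)=245
after LDR r0, [28]: r0=M[28]=9
after LDR r7, [32]: r7=M[32]=30
STR r7, [28] → M[28]=30
halt.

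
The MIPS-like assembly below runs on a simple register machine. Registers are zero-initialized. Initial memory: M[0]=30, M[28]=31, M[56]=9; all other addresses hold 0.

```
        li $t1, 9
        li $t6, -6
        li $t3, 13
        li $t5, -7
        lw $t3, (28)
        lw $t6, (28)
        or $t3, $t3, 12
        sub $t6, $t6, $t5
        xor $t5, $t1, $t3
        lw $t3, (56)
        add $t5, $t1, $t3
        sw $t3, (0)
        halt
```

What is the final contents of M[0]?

9

$t1=9
$t6=-6
$t3=13
$t5=-7
$t3=M[28]=31
$t6=M[28]=31
$t3=31|12=31
$t6=31-(-7)=38
$t5=9^31=22
$t3=M[56]=9
$t5=9+9=18
sw $t3, (0) → M[0]=9
halt.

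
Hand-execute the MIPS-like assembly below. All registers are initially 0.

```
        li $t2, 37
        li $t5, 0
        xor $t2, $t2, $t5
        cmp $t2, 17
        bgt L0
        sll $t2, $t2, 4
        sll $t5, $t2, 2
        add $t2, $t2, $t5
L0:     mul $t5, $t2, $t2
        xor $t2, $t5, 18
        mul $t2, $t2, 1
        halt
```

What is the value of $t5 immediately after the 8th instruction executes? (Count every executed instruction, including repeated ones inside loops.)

after li $t2, 37: $t2=37
after li $t5, 0: $t5=0
after xor $t2, $t2, $t5: $t2=37^0=37
cmp $t2, 17  (cmp 37,17)
bgt L0: taken
after mul $t5, $t2, $t2: $t5=37*37=1369
after xor $t2, $t5, 18: $t2=1369^18=1355
after mul $t2, $t2, 1: $t2=1355*1=1355
After step 8: $t5 = 1369.

1369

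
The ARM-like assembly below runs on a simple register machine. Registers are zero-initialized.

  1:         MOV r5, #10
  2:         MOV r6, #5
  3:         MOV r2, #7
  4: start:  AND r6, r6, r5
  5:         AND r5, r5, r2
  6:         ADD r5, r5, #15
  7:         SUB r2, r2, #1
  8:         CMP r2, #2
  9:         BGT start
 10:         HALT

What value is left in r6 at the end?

r5=10
r6=5
r2=7
r6=5&10=0
r5=10&7=2
r5=2+15=17
r2=7-1=6
CMP r2, #2  (cmp 6,2)
BGT start: taken
r6=0&17=0
r5=17&6=0
r5=0+15=15
r2=6-1=5
CMP r2, #2  (cmp 5,2)
BGT start: taken
r6=0&15=0
r5=15&5=5
r5=5+15=20
r2=5-1=4
CMP r2, #2  (cmp 4,2)
BGT start: taken
r6=0&20=0
r5=20&4=4
r5=4+15=19
r2=4-1=3
CMP r2, #2  (cmp 3,2)
BGT start: taken
r6=0&19=0
r5=19&3=3
r5=3+15=18
r2=3-1=2
CMP r2, #2  (cmp 2,2)
BGT start: not taken
halt.

0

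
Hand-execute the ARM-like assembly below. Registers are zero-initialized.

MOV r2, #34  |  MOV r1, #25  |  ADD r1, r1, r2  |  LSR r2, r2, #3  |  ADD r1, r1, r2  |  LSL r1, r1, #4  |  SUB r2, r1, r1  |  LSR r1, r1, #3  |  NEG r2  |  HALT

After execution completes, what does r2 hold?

r2=34
r1=25
r1=25+34=59
r2=34>>3=4
r1=59+4=63
r1=63<<4=1008
r2=1008-1008=0
r1=1008>>3=126
r2=-(0)=0
halt.

0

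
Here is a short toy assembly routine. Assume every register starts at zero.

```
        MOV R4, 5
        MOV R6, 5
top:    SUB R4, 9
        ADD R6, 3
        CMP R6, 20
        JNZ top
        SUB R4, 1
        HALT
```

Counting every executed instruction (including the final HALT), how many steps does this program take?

24

after MOV R4, 5: R4=5
after MOV R6, 5: R6=5
after SUB R4, 9: R4=5-9=-4
after ADD R6, 3: R6=5+3=8
CMP R6, 20  (cmp 8,20)
JNZ top: taken
after SUB R4, 9: R4=(-4)-9=-13
after ADD R6, 3: R6=8+3=11
CMP R6, 20  (cmp 11,20)
JNZ top: taken
after SUB R4, 9: R4=(-13)-9=-22
after ADD R6, 3: R6=11+3=14
CMP R6, 20  (cmp 14,20)
JNZ top: taken
after SUB R4, 9: R4=(-22)-9=-31
after ADD R6, 3: R6=14+3=17
CMP R6, 20  (cmp 17,20)
JNZ top: taken
after SUB R4, 9: R4=(-31)-9=-40
after ADD R6, 3: R6=17+3=20
CMP R6, 20  (cmp 20,20)
JNZ top: not taken
after SUB R4, 1: R4=(-40)-1=-41
halt.
Total executed instructions: 24.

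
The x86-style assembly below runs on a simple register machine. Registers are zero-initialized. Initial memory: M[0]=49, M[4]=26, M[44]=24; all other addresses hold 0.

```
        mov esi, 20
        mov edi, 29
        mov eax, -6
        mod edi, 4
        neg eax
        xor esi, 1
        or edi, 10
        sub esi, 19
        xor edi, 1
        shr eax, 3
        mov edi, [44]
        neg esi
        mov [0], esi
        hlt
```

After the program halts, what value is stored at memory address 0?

after mov esi, 20: esi=20
after mov edi, 29: edi=29
after mov eax, -6: eax=-6
after mod edi, 4: edi=29%4=1
after neg eax: eax=-(-6)=6
after xor esi, 1: esi=20^1=21
after or edi, 10: edi=1|10=11
after sub esi, 19: esi=21-19=2
after xor edi, 1: edi=11^1=10
after shr eax, 3: eax=6>>3=0
after mov edi, [44]: edi=M[44]=24
after neg esi: esi=-(2)=-2
mov [0], esi → M[0]=-2
halt.

-2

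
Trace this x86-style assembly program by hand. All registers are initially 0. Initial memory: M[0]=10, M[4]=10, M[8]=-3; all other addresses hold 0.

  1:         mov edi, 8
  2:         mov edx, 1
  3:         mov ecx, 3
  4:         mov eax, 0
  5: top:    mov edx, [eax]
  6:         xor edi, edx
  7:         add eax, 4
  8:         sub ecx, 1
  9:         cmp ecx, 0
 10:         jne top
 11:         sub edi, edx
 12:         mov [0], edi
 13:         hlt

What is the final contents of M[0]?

-8

mov edi, 8 → edi=8
mov edx, 1 → edx=1
mov ecx, 3 → ecx=3
mov eax, 0 → eax=0
mov edx, [eax] → edx=M[0]=10
xor edi, edx → edi=8^10=2
add eax, 4 → eax=0+4=4
sub ecx, 1 → ecx=3-1=2
cmp ecx, 0  (cmp 2,0)
jne top: taken
mov edx, [eax] → edx=M[4]=10
xor edi, edx → edi=2^10=8
add eax, 4 → eax=4+4=8
sub ecx, 1 → ecx=2-1=1
cmp ecx, 0  (cmp 1,0)
jne top: taken
mov edx, [eax] → edx=M[8]=-3
xor edi, edx → edi=8^(-3)=-11
add eax, 4 → eax=8+4=12
sub ecx, 1 → ecx=1-1=0
cmp ecx, 0  (cmp 0,0)
jne top: not taken
sub edi, edx → edi=(-11)-(-3)=-8
mov [0], edi → M[0]=-8
halt.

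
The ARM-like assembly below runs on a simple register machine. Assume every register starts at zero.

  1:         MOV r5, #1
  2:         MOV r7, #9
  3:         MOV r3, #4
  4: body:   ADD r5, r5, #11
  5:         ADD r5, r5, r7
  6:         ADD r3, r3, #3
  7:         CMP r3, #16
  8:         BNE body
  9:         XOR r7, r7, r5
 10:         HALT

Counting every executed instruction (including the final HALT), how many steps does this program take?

r5=1
r7=9
r3=4
r5=1+11=12
r5=12+9=21
r3=4+3=7
CMP r3, #16  (cmp 7,16)
BNE body: taken
r5=21+11=32
r5=32+9=41
r3=7+3=10
CMP r3, #16  (cmp 10,16)
BNE body: taken
r5=41+11=52
r5=52+9=61
r3=10+3=13
CMP r3, #16  (cmp 13,16)
BNE body: taken
r5=61+11=72
r5=72+9=81
r3=13+3=16
CMP r3, #16  (cmp 16,16)
BNE body: not taken
r7=9^81=88
halt.
Total executed instructions: 25.

25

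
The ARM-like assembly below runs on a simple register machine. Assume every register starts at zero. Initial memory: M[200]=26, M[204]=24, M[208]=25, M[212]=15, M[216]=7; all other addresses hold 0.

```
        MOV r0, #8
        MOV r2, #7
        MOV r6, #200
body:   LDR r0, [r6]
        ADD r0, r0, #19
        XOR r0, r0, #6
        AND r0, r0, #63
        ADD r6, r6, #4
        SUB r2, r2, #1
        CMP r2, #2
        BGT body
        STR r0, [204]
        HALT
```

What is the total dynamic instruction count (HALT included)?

r0=8
r2=7
r6=200
r0=M[200]=26
r0=26+19=45
r0=45^6=43
r0=43&63=43
r6=200+4=204
r2=7-1=6
CMP r2, #2  (cmp 6,2)
BGT body: taken
r0=M[204]=24
r0=24+19=43
r0=43^6=45
r0=45&63=45
r6=204+4=208
r2=6-1=5
CMP r2, #2  (cmp 5,2)
BGT body: taken
r0=M[208]=25
r0=25+19=44
r0=44^6=42
r0=42&63=42
r6=208+4=212
r2=5-1=4
CMP r2, #2  (cmp 4,2)
BGT body: taken
r0=M[212]=15
r0=15+19=34
r0=34^6=36
r0=36&63=36
r6=212+4=216
r2=4-1=3
CMP r2, #2  (cmp 3,2)
BGT body: taken
r0=M[216]=7
r0=7+19=26
r0=26^6=28
r0=28&63=28
r6=216+4=220
r2=3-1=2
CMP r2, #2  (cmp 2,2)
BGT body: not taken
STR r0, [204] → M[204]=28
halt.
Total executed instructions: 45.

45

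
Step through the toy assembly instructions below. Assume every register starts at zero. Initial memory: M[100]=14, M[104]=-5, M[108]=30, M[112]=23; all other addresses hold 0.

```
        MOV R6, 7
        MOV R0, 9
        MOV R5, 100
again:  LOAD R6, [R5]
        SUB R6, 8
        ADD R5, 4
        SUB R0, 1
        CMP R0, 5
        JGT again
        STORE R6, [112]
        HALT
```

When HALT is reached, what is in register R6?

15

R6=7
R0=9
R5=100
R6=M[100]=14
R6=14-8=6
R5=100+4=104
R0=9-1=8
CMP R0, 5  (cmp 8,5)
JGT again: taken
R6=M[104]=-5
R6=(-5)-8=-13
R5=104+4=108
R0=8-1=7
CMP R0, 5  (cmp 7,5)
JGT again: taken
R6=M[108]=30
R6=30-8=22
R5=108+4=112
R0=7-1=6
CMP R0, 5  (cmp 6,5)
JGT again: taken
R6=M[112]=23
R6=23-8=15
R5=112+4=116
R0=6-1=5
CMP R0, 5  (cmp 5,5)
JGT again: not taken
STORE R6, [112] → M[112]=15
halt.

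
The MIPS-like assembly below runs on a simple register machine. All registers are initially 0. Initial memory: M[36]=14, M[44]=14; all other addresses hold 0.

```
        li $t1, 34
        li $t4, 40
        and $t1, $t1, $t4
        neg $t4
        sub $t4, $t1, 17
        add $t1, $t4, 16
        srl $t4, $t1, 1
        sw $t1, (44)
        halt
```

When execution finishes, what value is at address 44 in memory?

li $t1, 34 → $t1=34
li $t4, 40 → $t4=40
and $t1, $t1, $t4 → $t1=34&40=32
neg $t4 → $t4=-(40)=-40
sub $t4, $t1, 17 → $t4=32-17=15
add $t1, $t4, 16 → $t1=15+16=31
srl $t4, $t1, 1 → $t4=31>>1=15
sw $t1, (44) → M[44]=31
halt.

31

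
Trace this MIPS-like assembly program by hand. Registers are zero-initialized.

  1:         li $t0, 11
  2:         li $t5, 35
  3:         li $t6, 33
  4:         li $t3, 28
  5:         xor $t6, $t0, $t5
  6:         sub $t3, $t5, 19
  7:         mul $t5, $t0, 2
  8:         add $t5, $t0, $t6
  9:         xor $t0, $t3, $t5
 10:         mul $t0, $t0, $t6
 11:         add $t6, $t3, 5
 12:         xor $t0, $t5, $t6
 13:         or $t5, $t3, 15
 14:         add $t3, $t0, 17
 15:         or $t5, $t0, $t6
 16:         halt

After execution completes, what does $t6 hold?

21

after li $t0, 11: $t0=11
after li $t5, 35: $t5=35
after li $t6, 33: $t6=33
after li $t3, 28: $t3=28
after xor $t6, $t0, $t5: $t6=11^35=40
after sub $t3, $t5, 19: $t3=35-19=16
after mul $t5, $t0, 2: $t5=11*2=22
after add $t5, $t0, $t6: $t5=11+40=51
after xor $t0, $t3, $t5: $t0=16^51=35
after mul $t0, $t0, $t6: $t0=35*40=1400
after add $t6, $t3, 5: $t6=16+5=21
after xor $t0, $t5, $t6: $t0=51^21=38
after or $t5, $t3, 15: $t5=16|15=31
after add $t3, $t0, 17: $t3=38+17=55
after or $t5, $t0, $t6: $t5=38|21=55
halt.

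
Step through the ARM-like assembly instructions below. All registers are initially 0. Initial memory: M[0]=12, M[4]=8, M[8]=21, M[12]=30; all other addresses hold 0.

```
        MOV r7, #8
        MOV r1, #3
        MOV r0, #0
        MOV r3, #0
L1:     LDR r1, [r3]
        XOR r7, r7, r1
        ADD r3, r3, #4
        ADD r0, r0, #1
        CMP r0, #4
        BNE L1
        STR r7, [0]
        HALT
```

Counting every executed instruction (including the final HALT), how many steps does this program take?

r7=8
r1=3
r0=0
r3=0
r1=M[0]=12
r7=8^12=4
r3=0+4=4
r0=0+1=1
CMP r0, #4  (cmp 1,4)
BNE L1: taken
r1=M[4]=8
r7=4^8=12
r3=4+4=8
r0=1+1=2
CMP r0, #4  (cmp 2,4)
BNE L1: taken
r1=M[8]=21
r7=12^21=25
r3=8+4=12
r0=2+1=3
CMP r0, #4  (cmp 3,4)
BNE L1: taken
r1=M[12]=30
r7=25^30=7
r3=12+4=16
r0=3+1=4
CMP r0, #4  (cmp 4,4)
BNE L1: not taken
STR r7, [0] → M[0]=7
halt.
Total executed instructions: 30.

30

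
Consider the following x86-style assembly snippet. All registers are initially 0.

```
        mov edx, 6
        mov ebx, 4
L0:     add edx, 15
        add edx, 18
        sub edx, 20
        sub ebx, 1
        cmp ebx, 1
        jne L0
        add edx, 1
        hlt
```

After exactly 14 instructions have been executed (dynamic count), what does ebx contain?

2

mov edx, 6 → edx=6
mov ebx, 4 → ebx=4
add edx, 15 → edx=6+15=21
add edx, 18 → edx=21+18=39
sub edx, 20 → edx=39-20=19
sub ebx, 1 → ebx=4-1=3
cmp ebx, 1  (cmp 3,1)
jne L0: taken
add edx, 15 → edx=19+15=34
add edx, 18 → edx=34+18=52
sub edx, 20 → edx=52-20=32
sub ebx, 1 → ebx=3-1=2
cmp ebx, 1  (cmp 2,1)
jne L0: taken
After step 14: ebx = 2.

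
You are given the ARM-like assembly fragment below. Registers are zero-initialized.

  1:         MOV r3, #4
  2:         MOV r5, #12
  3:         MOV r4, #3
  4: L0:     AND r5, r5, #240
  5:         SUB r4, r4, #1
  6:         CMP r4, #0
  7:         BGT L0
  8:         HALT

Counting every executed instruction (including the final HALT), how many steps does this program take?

r3=4
r5=12
r4=3
r5=12&240=0
r4=3-1=2
CMP r4, #0  (cmp 2,0)
BGT L0: taken
r5=0&240=0
r4=2-1=1
CMP r4, #0  (cmp 1,0)
BGT L0: taken
r5=0&240=0
r4=1-1=0
CMP r4, #0  (cmp 0,0)
BGT L0: not taken
halt.
Total executed instructions: 16.

16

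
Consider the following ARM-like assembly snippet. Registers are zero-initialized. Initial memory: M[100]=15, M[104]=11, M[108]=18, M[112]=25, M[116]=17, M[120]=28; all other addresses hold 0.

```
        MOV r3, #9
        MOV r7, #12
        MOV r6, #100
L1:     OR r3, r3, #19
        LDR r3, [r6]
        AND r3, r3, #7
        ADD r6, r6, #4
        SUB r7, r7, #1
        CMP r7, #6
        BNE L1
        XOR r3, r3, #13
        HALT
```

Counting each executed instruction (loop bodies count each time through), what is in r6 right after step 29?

116

MOV r3, #9 → r3=9
MOV r7, #12 → r7=12
MOV r6, #100 → r6=100
OR r3, r3, #19 → r3=9|19=27
LDR r3, [r6] → r3=M[100]=15
AND r3, r3, #7 → r3=15&7=7
ADD r6, r6, #4 → r6=100+4=104
SUB r7, r7, #1 → r7=12-1=11
CMP r7, #6  (cmp 11,6)
BNE L1: taken
OR r3, r3, #19 → r3=7|19=23
LDR r3, [r6] → r3=M[104]=11
AND r3, r3, #7 → r3=11&7=3
ADD r6, r6, #4 → r6=104+4=108
SUB r7, r7, #1 → r7=11-1=10
CMP r7, #6  (cmp 10,6)
BNE L1: taken
OR r3, r3, #19 → r3=3|19=19
LDR r3, [r6] → r3=M[108]=18
AND r3, r3, #7 → r3=18&7=2
ADD r6, r6, #4 → r6=108+4=112
SUB r7, r7, #1 → r7=10-1=9
CMP r7, #6  (cmp 9,6)
BNE L1: taken
OR r3, r3, #19 → r3=2|19=19
LDR r3, [r6] → r3=M[112]=25
AND r3, r3, #7 → r3=25&7=1
ADD r6, r6, #4 → r6=112+4=116
SUB r7, r7, #1 → r7=9-1=8
After step 29: r6 = 116.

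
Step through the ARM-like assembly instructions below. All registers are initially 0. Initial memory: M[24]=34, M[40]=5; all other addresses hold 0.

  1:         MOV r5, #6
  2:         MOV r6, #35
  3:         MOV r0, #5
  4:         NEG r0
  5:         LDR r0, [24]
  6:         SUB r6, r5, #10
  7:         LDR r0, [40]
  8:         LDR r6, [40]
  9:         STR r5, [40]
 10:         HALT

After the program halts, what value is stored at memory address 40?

r5=6
r6=35
r0=5
r0=-(5)=-5
r0=M[24]=34
r6=6-10=-4
r0=M[40]=5
r6=M[40]=5
STR r5, [40] → M[40]=6
halt.

6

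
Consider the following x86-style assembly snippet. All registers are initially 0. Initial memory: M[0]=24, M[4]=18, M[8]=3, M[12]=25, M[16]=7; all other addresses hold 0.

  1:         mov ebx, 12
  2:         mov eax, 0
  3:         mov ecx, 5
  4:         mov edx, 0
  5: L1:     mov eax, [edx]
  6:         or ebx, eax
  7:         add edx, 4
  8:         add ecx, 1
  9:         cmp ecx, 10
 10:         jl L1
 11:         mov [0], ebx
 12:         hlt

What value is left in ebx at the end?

ebx=12
eax=0
ecx=5
edx=0
eax=M[0]=24
ebx=12|24=28
edx=0+4=4
ecx=5+1=6
cmp ecx, 10  (cmp 6,10)
jl L1: taken
eax=M[4]=18
ebx=28|18=30
edx=4+4=8
ecx=6+1=7
cmp ecx, 10  (cmp 7,10)
jl L1: taken
eax=M[8]=3
ebx=30|3=31
edx=8+4=12
ecx=7+1=8
cmp ecx, 10  (cmp 8,10)
jl L1: taken
eax=M[12]=25
ebx=31|25=31
edx=12+4=16
ecx=8+1=9
cmp ecx, 10  (cmp 9,10)
jl L1: taken
eax=M[16]=7
ebx=31|7=31
edx=16+4=20
ecx=9+1=10
cmp ecx, 10  (cmp 10,10)
jl L1: not taken
mov [0], ebx → M[0]=31
halt.

31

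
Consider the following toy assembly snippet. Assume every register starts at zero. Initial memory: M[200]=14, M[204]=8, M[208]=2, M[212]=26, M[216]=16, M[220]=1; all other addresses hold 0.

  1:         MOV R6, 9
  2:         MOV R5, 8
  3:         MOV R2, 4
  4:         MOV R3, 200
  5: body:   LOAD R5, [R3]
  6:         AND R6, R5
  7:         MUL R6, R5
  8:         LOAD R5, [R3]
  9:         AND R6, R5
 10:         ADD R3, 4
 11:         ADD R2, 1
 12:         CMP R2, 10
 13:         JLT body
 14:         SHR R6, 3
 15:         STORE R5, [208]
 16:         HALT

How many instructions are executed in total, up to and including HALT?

61

after MOV R6, 9: R6=9
after MOV R5, 8: R5=8
after MOV R2, 4: R2=4
after MOV R3, 200: R3=200
after LOAD R5, [R3]: R5=M[200]=14
after AND R6, R5: R6=9&14=8
after MUL R6, R5: R6=8*14=112
after LOAD R5, [R3]: R5=M[200]=14
after AND R6, R5: R6=112&14=0
after ADD R3, 4: R3=200+4=204
after ADD R2, 1: R2=4+1=5
CMP R2, 10  (cmp 5,10)
JLT body: taken
after LOAD R5, [R3]: R5=M[204]=8
after AND R6, R5: R6=0&8=0
after MUL R6, R5: R6=0*8=0
after LOAD R5, [R3]: R5=M[204]=8
after AND R6, R5: R6=0&8=0
after ADD R3, 4: R3=204+4=208
after ADD R2, 1: R2=5+1=6
CMP R2, 10  (cmp 6,10)
JLT body: taken
after LOAD R5, [R3]: R5=M[208]=2
after AND R6, R5: R6=0&2=0
after MUL R6, R5: R6=0*2=0
after LOAD R5, [R3]: R5=M[208]=2
after AND R6, R5: R6=0&2=0
after ADD R3, 4: R3=208+4=212
after ADD R2, 1: R2=6+1=7
CMP R2, 10  (cmp 7,10)
JLT body: taken
after LOAD R5, [R3]: R5=M[212]=26
after AND R6, R5: R6=0&26=0
after MUL R6, R5: R6=0*26=0
after LOAD R5, [R3]: R5=M[212]=26
after AND R6, R5: R6=0&26=0
after ADD R3, 4: R3=212+4=216
after ADD R2, 1: R2=7+1=8
CMP R2, 10  (cmp 8,10)
JLT body: taken
after LOAD R5, [R3]: R5=M[216]=16
after AND R6, R5: R6=0&16=0
after MUL R6, R5: R6=0*16=0
after LOAD R5, [R3]: R5=M[216]=16
after AND R6, R5: R6=0&16=0
after ADD R3, 4: R3=216+4=220
after ADD R2, 1: R2=8+1=9
CMP R2, 10  (cmp 9,10)
JLT body: taken
after LOAD R5, [R3]: R5=M[220]=1
after AND R6, R5: R6=0&1=0
after MUL R6, R5: R6=0*1=0
after LOAD R5, [R3]: R5=M[220]=1
after AND R6, R5: R6=0&1=0
after ADD R3, 4: R3=220+4=224
after ADD R2, 1: R2=9+1=10
CMP R2, 10  (cmp 10,10)
JLT body: not taken
after SHR R6, 3: R6=0>>3=0
STORE R5, [208] → M[208]=1
halt.
Total executed instructions: 61.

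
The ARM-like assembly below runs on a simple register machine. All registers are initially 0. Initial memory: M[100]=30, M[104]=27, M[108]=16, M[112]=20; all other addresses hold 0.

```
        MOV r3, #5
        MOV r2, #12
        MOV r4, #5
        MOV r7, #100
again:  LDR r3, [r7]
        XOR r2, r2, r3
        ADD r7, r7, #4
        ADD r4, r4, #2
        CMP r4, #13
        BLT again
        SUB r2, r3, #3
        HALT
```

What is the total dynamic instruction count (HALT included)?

30

after MOV r3, #5: r3=5
after MOV r2, #12: r2=12
after MOV r4, #5: r4=5
after MOV r7, #100: r7=100
after LDR r3, [r7]: r3=M[100]=30
after XOR r2, r2, r3: r2=12^30=18
after ADD r7, r7, #4: r7=100+4=104
after ADD r4, r4, #2: r4=5+2=7
CMP r4, #13  (cmp 7,13)
BLT again: taken
after LDR r3, [r7]: r3=M[104]=27
after XOR r2, r2, r3: r2=18^27=9
after ADD r7, r7, #4: r7=104+4=108
after ADD r4, r4, #2: r4=7+2=9
CMP r4, #13  (cmp 9,13)
BLT again: taken
after LDR r3, [r7]: r3=M[108]=16
after XOR r2, r2, r3: r2=9^16=25
after ADD r7, r7, #4: r7=108+4=112
after ADD r4, r4, #2: r4=9+2=11
CMP r4, #13  (cmp 11,13)
BLT again: taken
after LDR r3, [r7]: r3=M[112]=20
after XOR r2, r2, r3: r2=25^20=13
after ADD r7, r7, #4: r7=112+4=116
after ADD r4, r4, #2: r4=11+2=13
CMP r4, #13  (cmp 13,13)
BLT again: not taken
after SUB r2, r3, #3: r2=20-3=17
halt.
Total executed instructions: 30.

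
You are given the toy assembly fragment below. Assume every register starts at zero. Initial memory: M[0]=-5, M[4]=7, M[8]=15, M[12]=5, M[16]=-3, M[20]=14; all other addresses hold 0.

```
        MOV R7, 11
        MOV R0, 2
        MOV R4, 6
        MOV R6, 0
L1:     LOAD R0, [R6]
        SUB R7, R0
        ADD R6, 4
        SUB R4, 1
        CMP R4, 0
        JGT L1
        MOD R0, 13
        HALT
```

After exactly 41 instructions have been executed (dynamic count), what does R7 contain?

MOV R7, 11 → R7=11
MOV R0, 2 → R0=2
MOV R4, 6 → R4=6
MOV R6, 0 → R6=0
LOAD R0, [R6] → R0=M[0]=-5
SUB R7, R0 → R7=11-(-5)=16
ADD R6, 4 → R6=0+4=4
SUB R4, 1 → R4=6-1=5
CMP R4, 0  (cmp 5,0)
JGT L1: taken
LOAD R0, [R6] → R0=M[4]=7
SUB R7, R0 → R7=16-7=9
ADD R6, 4 → R6=4+4=8
SUB R4, 1 → R4=5-1=4
CMP R4, 0  (cmp 4,0)
JGT L1: taken
LOAD R0, [R6] → R0=M[8]=15
SUB R7, R0 → R7=9-15=-6
ADD R6, 4 → R6=8+4=12
SUB R4, 1 → R4=4-1=3
CMP R4, 0  (cmp 3,0)
JGT L1: taken
LOAD R0, [R6] → R0=M[12]=5
SUB R7, R0 → R7=(-6)-5=-11
ADD R6, 4 → R6=12+4=16
SUB R4, 1 → R4=3-1=2
CMP R4, 0  (cmp 2,0)
JGT L1: taken
LOAD R0, [R6] → R0=M[16]=-3
SUB R7, R0 → R7=(-11)-(-3)=-8
ADD R6, 4 → R6=16+4=20
SUB R4, 1 → R4=2-1=1
CMP R4, 0  (cmp 1,0)
JGT L1: taken
LOAD R0, [R6] → R0=M[20]=14
SUB R7, R0 → R7=(-8)-14=-22
ADD R6, 4 → R6=20+4=24
SUB R4, 1 → R4=1-1=0
CMP R4, 0  (cmp 0,0)
JGT L1: not taken
MOD R0, 13 → R0=14%13=1
After step 41: R7 = -22.

-22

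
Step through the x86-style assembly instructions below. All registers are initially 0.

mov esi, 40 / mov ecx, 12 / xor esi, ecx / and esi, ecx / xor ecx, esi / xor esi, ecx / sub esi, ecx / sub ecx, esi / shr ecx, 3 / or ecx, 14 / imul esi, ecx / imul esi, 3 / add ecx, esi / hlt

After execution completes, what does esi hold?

mov esi, 40 → esi=40
mov ecx, 12 → ecx=12
xor esi, ecx → esi=40^12=36
and esi, ecx → esi=36&12=4
xor ecx, esi → ecx=12^4=8
xor esi, ecx → esi=4^8=12
sub esi, ecx → esi=12-8=4
sub ecx, esi → ecx=8-4=4
shr ecx, 3 → ecx=4>>3=0
or ecx, 14 → ecx=0|14=14
imul esi, ecx → esi=4*14=56
imul esi, 3 → esi=56*3=168
add ecx, esi → ecx=14+168=182
halt.

168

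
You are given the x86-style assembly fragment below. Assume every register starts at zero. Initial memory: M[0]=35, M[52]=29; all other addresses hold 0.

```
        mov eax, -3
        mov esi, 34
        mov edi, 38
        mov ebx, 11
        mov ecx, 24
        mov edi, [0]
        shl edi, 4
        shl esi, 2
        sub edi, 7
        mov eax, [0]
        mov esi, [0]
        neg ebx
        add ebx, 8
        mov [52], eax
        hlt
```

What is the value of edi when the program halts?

553

eax=-3
esi=34
edi=38
ebx=11
ecx=24
edi=M[0]=35
edi=35<<4=560
esi=34<<2=136
edi=560-7=553
eax=M[0]=35
esi=M[0]=35
ebx=-(11)=-11
ebx=(-11)+8=-3
mov [52], eax → M[52]=35
halt.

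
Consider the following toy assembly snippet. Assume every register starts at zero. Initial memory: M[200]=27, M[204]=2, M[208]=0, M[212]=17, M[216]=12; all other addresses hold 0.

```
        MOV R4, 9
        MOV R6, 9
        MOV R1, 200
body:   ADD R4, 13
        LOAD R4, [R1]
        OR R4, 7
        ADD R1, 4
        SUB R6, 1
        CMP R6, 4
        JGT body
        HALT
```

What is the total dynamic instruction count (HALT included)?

MOV R4, 9 → R4=9
MOV R6, 9 → R6=9
MOV R1, 200 → R1=200
ADD R4, 13 → R4=9+13=22
LOAD R4, [R1] → R4=M[200]=27
OR R4, 7 → R4=27|7=31
ADD R1, 4 → R1=200+4=204
SUB R6, 1 → R6=9-1=8
CMP R6, 4  (cmp 8,4)
JGT body: taken
ADD R4, 13 → R4=31+13=44
LOAD R4, [R1] → R4=M[204]=2
OR R4, 7 → R4=2|7=7
ADD R1, 4 → R1=204+4=208
SUB R6, 1 → R6=8-1=7
CMP R6, 4  (cmp 7,4)
JGT body: taken
ADD R4, 13 → R4=7+13=20
LOAD R4, [R1] → R4=M[208]=0
OR R4, 7 → R4=0|7=7
ADD R1, 4 → R1=208+4=212
SUB R6, 1 → R6=7-1=6
CMP R6, 4  (cmp 6,4)
JGT body: taken
ADD R4, 13 → R4=7+13=20
LOAD R4, [R1] → R4=M[212]=17
OR R4, 7 → R4=17|7=23
ADD R1, 4 → R1=212+4=216
SUB R6, 1 → R6=6-1=5
CMP R6, 4  (cmp 5,4)
JGT body: taken
ADD R4, 13 → R4=23+13=36
LOAD R4, [R1] → R4=M[216]=12
OR R4, 7 → R4=12|7=15
ADD R1, 4 → R1=216+4=220
SUB R6, 1 → R6=5-1=4
CMP R6, 4  (cmp 4,4)
JGT body: not taken
halt.
Total executed instructions: 39.

39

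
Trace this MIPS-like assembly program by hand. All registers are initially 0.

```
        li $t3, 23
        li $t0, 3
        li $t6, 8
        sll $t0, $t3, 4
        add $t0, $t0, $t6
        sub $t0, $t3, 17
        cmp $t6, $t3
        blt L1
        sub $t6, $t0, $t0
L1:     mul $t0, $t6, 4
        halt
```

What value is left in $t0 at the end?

after li $t3, 23: $t3=23
after li $t0, 3: $t0=3
after li $t6, 8: $t6=8
after sll $t0, $t3, 4: $t0=23<<4=368
after add $t0, $t0, $t6: $t0=368+8=376
after sub $t0, $t3, 17: $t0=23-17=6
cmp $t6, $t3  (cmp 8,23)
blt L1: taken
after mul $t0, $t6, 4: $t0=8*4=32
halt.

32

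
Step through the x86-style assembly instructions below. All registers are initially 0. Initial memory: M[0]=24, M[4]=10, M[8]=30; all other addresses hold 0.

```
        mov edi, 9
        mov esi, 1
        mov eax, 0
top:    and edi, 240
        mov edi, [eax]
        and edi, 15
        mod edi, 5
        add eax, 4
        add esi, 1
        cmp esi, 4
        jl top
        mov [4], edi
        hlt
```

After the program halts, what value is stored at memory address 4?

4

mov edi, 9 → edi=9
mov esi, 1 → esi=1
mov eax, 0 → eax=0
and edi, 240 → edi=9&240=0
mov edi, [eax] → edi=M[0]=24
and edi, 15 → edi=24&15=8
mod edi, 5 → edi=8%5=3
add eax, 4 → eax=0+4=4
add esi, 1 → esi=1+1=2
cmp esi, 4  (cmp 2,4)
jl top: taken
and edi, 240 → edi=3&240=0
mov edi, [eax] → edi=M[4]=10
and edi, 15 → edi=10&15=10
mod edi, 5 → edi=10%5=0
add eax, 4 → eax=4+4=8
add esi, 1 → esi=2+1=3
cmp esi, 4  (cmp 3,4)
jl top: taken
and edi, 240 → edi=0&240=0
mov edi, [eax] → edi=M[8]=30
and edi, 15 → edi=30&15=14
mod edi, 5 → edi=14%5=4
add eax, 4 → eax=8+4=12
add esi, 1 → esi=3+1=4
cmp esi, 4  (cmp 4,4)
jl top: not taken
mov [4], edi → M[4]=4
halt.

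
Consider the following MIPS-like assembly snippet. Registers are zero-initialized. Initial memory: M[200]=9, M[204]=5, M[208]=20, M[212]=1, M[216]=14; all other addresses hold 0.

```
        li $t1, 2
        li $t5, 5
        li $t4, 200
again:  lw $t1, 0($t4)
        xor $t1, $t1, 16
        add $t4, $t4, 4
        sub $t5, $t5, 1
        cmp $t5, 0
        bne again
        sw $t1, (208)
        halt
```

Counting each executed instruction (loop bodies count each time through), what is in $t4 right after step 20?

212

$t1=2
$t5=5
$t4=200
$t1=M[200]=9
$t1=9^16=25
$t4=200+4=204
$t5=5-1=4
cmp $t5, 0  (cmp 4,0)
bne again: taken
$t1=M[204]=5
$t1=5^16=21
$t4=204+4=208
$t5=4-1=3
cmp $t5, 0  (cmp 3,0)
bne again: taken
$t1=M[208]=20
$t1=20^16=4
$t4=208+4=212
$t5=3-1=2
cmp $t5, 0  (cmp 2,0)
After step 20: $t4 = 212.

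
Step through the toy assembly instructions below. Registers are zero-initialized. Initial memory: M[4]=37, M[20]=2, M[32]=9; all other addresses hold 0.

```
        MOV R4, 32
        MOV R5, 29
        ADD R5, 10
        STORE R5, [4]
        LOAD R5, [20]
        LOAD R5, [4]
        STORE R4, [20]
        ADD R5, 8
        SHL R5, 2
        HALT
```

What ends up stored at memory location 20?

32

R4=32
R5=29
R5=29+10=39
STORE R5, [4] → M[4]=39
R5=M[20]=2
R5=M[4]=39
STORE R4, [20] → M[20]=32
R5=39+8=47
R5=47<<2=188
halt.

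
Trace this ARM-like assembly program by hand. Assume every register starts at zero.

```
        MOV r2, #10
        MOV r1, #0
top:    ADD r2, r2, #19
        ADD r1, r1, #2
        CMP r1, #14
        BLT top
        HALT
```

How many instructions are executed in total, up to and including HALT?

31

r2=10
r1=0
r2=10+19=29
r1=0+2=2
CMP r1, #14  (cmp 2,14)
BLT top: taken
r2=29+19=48
r1=2+2=4
CMP r1, #14  (cmp 4,14)
BLT top: taken
r2=48+19=67
r1=4+2=6
CMP r1, #14  (cmp 6,14)
BLT top: taken
r2=67+19=86
r1=6+2=8
CMP r1, #14  (cmp 8,14)
BLT top: taken
r2=86+19=105
r1=8+2=10
CMP r1, #14  (cmp 10,14)
BLT top: taken
r2=105+19=124
r1=10+2=12
CMP r1, #14  (cmp 12,14)
BLT top: taken
r2=124+19=143
r1=12+2=14
CMP r1, #14  (cmp 14,14)
BLT top: not taken
halt.
Total executed instructions: 31.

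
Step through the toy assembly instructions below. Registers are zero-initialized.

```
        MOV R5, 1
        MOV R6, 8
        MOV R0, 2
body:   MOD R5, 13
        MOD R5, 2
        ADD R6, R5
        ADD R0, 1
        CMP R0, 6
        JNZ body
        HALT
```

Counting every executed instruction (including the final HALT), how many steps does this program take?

28

MOV R5, 1 → R5=1
MOV R6, 8 → R6=8
MOV R0, 2 → R0=2
MOD R5, 13 → R5=1%13=1
MOD R5, 2 → R5=1%2=1
ADD R6, R5 → R6=8+1=9
ADD R0, 1 → R0=2+1=3
CMP R0, 6  (cmp 3,6)
JNZ body: taken
MOD R5, 13 → R5=1%13=1
MOD R5, 2 → R5=1%2=1
ADD R6, R5 → R6=9+1=10
ADD R0, 1 → R0=3+1=4
CMP R0, 6  (cmp 4,6)
JNZ body: taken
MOD R5, 13 → R5=1%13=1
MOD R5, 2 → R5=1%2=1
ADD R6, R5 → R6=10+1=11
ADD R0, 1 → R0=4+1=5
CMP R0, 6  (cmp 5,6)
JNZ body: taken
MOD R5, 13 → R5=1%13=1
MOD R5, 2 → R5=1%2=1
ADD R6, R5 → R6=11+1=12
ADD R0, 1 → R0=5+1=6
CMP R0, 6  (cmp 6,6)
JNZ body: not taken
halt.
Total executed instructions: 28.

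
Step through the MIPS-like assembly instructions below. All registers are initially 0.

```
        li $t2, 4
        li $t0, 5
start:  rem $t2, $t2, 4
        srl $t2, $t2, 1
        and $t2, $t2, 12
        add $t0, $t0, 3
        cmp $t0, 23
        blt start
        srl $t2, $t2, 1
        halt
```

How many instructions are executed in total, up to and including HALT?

li $t2, 4 → $t2=4
li $t0, 5 → $t0=5
rem $t2, $t2, 4 → $t2=4%4=0
srl $t2, $t2, 1 → $t2=0>>1=0
and $t2, $t2, 12 → $t2=0&12=0
add $t0, $t0, 3 → $t0=5+3=8
cmp $t0, 23  (cmp 8,23)
blt start: taken
rem $t2, $t2, 4 → $t2=0%4=0
srl $t2, $t2, 1 → $t2=0>>1=0
and $t2, $t2, 12 → $t2=0&12=0
add $t0, $t0, 3 → $t0=8+3=11
cmp $t0, 23  (cmp 11,23)
blt start: taken
rem $t2, $t2, 4 → $t2=0%4=0
srl $t2, $t2, 1 → $t2=0>>1=0
and $t2, $t2, 12 → $t2=0&12=0
add $t0, $t0, 3 → $t0=11+3=14
cmp $t0, 23  (cmp 14,23)
blt start: taken
rem $t2, $t2, 4 → $t2=0%4=0
srl $t2, $t2, 1 → $t2=0>>1=0
and $t2, $t2, 12 → $t2=0&12=0
add $t0, $t0, 3 → $t0=14+3=17
cmp $t0, 23  (cmp 17,23)
blt start: taken
rem $t2, $t2, 4 → $t2=0%4=0
srl $t2, $t2, 1 → $t2=0>>1=0
and $t2, $t2, 12 → $t2=0&12=0
add $t0, $t0, 3 → $t0=17+3=20
cmp $t0, 23  (cmp 20,23)
blt start: taken
rem $t2, $t2, 4 → $t2=0%4=0
srl $t2, $t2, 1 → $t2=0>>1=0
and $t2, $t2, 12 → $t2=0&12=0
add $t0, $t0, 3 → $t0=20+3=23
cmp $t0, 23  (cmp 23,23)
blt start: not taken
srl $t2, $t2, 1 → $t2=0>>1=0
halt.
Total executed instructions: 40.

40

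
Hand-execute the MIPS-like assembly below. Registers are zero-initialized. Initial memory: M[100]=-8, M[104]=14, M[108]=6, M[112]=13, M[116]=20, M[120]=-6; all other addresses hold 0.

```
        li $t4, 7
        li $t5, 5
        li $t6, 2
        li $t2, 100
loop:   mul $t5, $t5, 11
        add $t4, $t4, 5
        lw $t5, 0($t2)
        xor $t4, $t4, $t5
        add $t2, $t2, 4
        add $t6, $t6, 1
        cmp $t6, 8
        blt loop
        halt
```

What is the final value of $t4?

li $t4, 7 → $t4=7
li $t5, 5 → $t5=5
li $t6, 2 → $t6=2
li $t2, 100 → $t2=100
mul $t5, $t5, 11 → $t5=5*11=55
add $t4, $t4, 5 → $t4=7+5=12
lw $t5, 0($t2) → $t5=M[100]=-8
xor $t4, $t4, $t5 → $t4=12^(-8)=-12
add $t2, $t2, 4 → $t2=100+4=104
add $t6, $t6, 1 → $t6=2+1=3
cmp $t6, 8  (cmp 3,8)
blt loop: taken
mul $t5, $t5, 11 → $t5=(-8)*11=-88
add $t4, $t4, 5 → $t4=(-12)+5=-7
lw $t5, 0($t2) → $t5=M[104]=14
xor $t4, $t4, $t5 → $t4=(-7)^14=-9
add $t2, $t2, 4 → $t2=104+4=108
add $t6, $t6, 1 → $t6=3+1=4
cmp $t6, 8  (cmp 4,8)
blt loop: taken
mul $t5, $t5, 11 → $t5=14*11=154
add $t4, $t4, 5 → $t4=(-9)+5=-4
lw $t5, 0($t2) → $t5=M[108]=6
xor $t4, $t4, $t5 → $t4=(-4)^6=-6
add $t2, $t2, 4 → $t2=108+4=112
add $t6, $t6, 1 → $t6=4+1=5
cmp $t6, 8  (cmp 5,8)
blt loop: taken
mul $t5, $t5, 11 → $t5=6*11=66
add $t4, $t4, 5 → $t4=(-6)+5=-1
lw $t5, 0($t2) → $t5=M[112]=13
xor $t4, $t4, $t5 → $t4=(-1)^13=-14
add $t2, $t2, 4 → $t2=112+4=116
add $t6, $t6, 1 → $t6=5+1=6
cmp $t6, 8  (cmp 6,8)
blt loop: taken
mul $t5, $t5, 11 → $t5=13*11=143
add $t4, $t4, 5 → $t4=(-14)+5=-9
lw $t5, 0($t2) → $t5=M[116]=20
xor $t4, $t4, $t5 → $t4=(-9)^20=-29
add $t2, $t2, 4 → $t2=116+4=120
add $t6, $t6, 1 → $t6=6+1=7
cmp $t6, 8  (cmp 7,8)
blt loop: taken
mul $t5, $t5, 11 → $t5=20*11=220
add $t4, $t4, 5 → $t4=(-29)+5=-24
lw $t5, 0($t2) → $t5=M[120]=-6
xor $t4, $t4, $t5 → $t4=(-24)^(-6)=18
add $t2, $t2, 4 → $t2=120+4=124
add $t6, $t6, 1 → $t6=7+1=8
cmp $t6, 8  (cmp 8,8)
blt loop: not taken
halt.

18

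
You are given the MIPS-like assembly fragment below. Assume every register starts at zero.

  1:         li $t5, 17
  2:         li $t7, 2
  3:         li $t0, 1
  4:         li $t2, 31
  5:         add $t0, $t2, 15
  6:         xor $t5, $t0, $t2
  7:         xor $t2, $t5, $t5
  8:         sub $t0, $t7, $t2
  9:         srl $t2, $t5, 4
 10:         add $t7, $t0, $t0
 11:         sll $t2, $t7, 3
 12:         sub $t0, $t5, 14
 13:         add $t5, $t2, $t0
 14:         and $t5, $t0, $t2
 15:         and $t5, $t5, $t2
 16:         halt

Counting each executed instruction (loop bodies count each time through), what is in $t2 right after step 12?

32

li $t5, 17 → $t5=17
li $t7, 2 → $t7=2
li $t0, 1 → $t0=1
li $t2, 31 → $t2=31
add $t0, $t2, 15 → $t0=31+15=46
xor $t5, $t0, $t2 → $t5=46^31=49
xor $t2, $t5, $t5 → $t2=49^49=0
sub $t0, $t7, $t2 → $t0=2-0=2
srl $t2, $t5, 4 → $t2=49>>4=3
add $t7, $t0, $t0 → $t7=2+2=4
sll $t2, $t7, 3 → $t2=4<<3=32
sub $t0, $t5, 14 → $t0=49-14=35
After step 12: $t2 = 32.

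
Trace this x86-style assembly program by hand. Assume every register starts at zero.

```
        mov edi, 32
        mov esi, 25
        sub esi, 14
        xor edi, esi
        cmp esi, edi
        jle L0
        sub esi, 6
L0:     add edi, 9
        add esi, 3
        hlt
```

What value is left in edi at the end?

edi=32
esi=25
esi=25-14=11
edi=32^11=43
cmp esi, edi  (cmp 11,43)
jle L0: taken
edi=43+9=52
esi=11+3=14
halt.

52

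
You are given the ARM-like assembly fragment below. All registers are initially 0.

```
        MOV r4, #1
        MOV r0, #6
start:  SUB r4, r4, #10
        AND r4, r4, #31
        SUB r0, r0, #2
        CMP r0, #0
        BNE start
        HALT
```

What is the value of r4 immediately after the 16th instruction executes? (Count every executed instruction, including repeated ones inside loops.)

3

MOV r4, #1 → r4=1
MOV r0, #6 → r0=6
SUB r4, r4, #10 → r4=1-10=-9
AND r4, r4, #31 → r4=(-9)&31=23
SUB r0, r0, #2 → r0=6-2=4
CMP r0, #0  (cmp 4,0)
BNE start: taken
SUB r4, r4, #10 → r4=23-10=13
AND r4, r4, #31 → r4=13&31=13
SUB r0, r0, #2 → r0=4-2=2
CMP r0, #0  (cmp 2,0)
BNE start: taken
SUB r4, r4, #10 → r4=13-10=3
AND r4, r4, #31 → r4=3&31=3
SUB r0, r0, #2 → r0=2-2=0
CMP r0, #0  (cmp 0,0)
After step 16: r4 = 3.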